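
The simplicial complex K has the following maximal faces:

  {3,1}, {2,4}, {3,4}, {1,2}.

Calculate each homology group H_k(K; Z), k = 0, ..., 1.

H_0 ≅ Z,  H_1 ≅ Z.

Order the vertices as 1 < 2 < 3 < 4. Listing each simplex with vertices in this order, K has dimension 1 with simplices:

  0-simplices (4): [1], [2], [3], [4]
  1-simplices (4): [1,2], [1,3], [2,4], [3,4]

giving chain groups C_0 ≅ Z^4, C_1 ≅ Z^4.

∂_1: C_1 → C_0 sends each edge [p,q] (with p < q) to q − p. For instance
  ∂[3,4] = [4] − [3].
As a 4×4 matrix over Z this has rank 3, with invariant factors (1,1,1).

From H_k ≅ ker(∂_k) / im(∂_{k+1}) we obtain:

  H_0: rank C_0 − rank ∂_1 = 4 − 3 = 1, and the invariant factors of ∂_1 are all 1, so H_0 = Z.
  H_1: rank ker ∂_1 − rank ∂_2 = (4 − 3) − 0 = 1, and there is no ∂_2, so H_1 = Z.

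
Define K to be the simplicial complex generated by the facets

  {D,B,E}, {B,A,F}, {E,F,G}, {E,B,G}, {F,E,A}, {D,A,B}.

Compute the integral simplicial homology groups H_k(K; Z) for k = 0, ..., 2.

H_0 = Z,  H_1 = Z,  H_2 = 0.

We work with the vertex ordering A < B < D < E < F < G. The simplices of K, each written with vertices in increasing order, are:

  0-simplices (6): A, B, D, E, F, G
  1-simplices (12): AB, AD, AE, AF, BD, BE, BF, BG, DE, EF, EG, FG
  2-simplices (6): ABD, ABF, AEF, BDE, BEG, EFG

giving chain groups C_0 ≅ Z^6, C_1 ≅ Z^12, C_2 ≅ Z^6.

The boundary map ∂_1: C_1 → C_0 maps an edge to its endpoints' difference, ∂[p,q] = q − p. For instance
  ∂AE = E − A.
As a 6×12 matrix over Z this has rank 5, with invariant factors (1,1,1,1,1).

Boundary ∂_2: C_2 → C_1 sends each 2-simplex [p,q,r] to [q,r] − [p,r] + [p,q]. For instance
  ∂ABF = BF − AF + AB,
  ∂BDE = DE − BE + BD.
This gives a 12×6 integer matrix of rank 6; reducing to Smith normal form yields diagonal entries (1,1,1,1,1,1).

Now H_k = ker ∂_k / im ∂_{k+1}, so:

  H_0: rank C_0 − rank ∂_1 = 6 − 5 = 1, and the invariant factors of ∂_1 are all 1, so H_0 = Z.
  H_1: rank ker ∂_1 − rank ∂_2 = (12 − 5) − 6 = 1, and the invariant factors of ∂_2 are all 1, so H_1 = Z.
  H_2: rank ker ∂_2 − rank ∂_3 = (6 − 6) − 0 = 0, and there is no ∂_3, so H_2 = 0.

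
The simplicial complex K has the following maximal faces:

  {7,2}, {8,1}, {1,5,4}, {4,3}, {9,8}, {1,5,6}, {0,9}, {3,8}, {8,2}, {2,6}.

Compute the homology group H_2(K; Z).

Fix the vertex order 0 < 1 < 2 < 3 < 4 < 5 < 6 < 7 < 8 < 9 and write every simplex with vertices in increasing order. Then dim K = 2 and the simplices of K are:

  0-simplices (10): [0], [1], [2], [3], [4], [5], [6], [7], [8], [9]
  1-simplices (13): [0,9], [1,4], [1,5], [1,6], [1,8], [2,6], [2,7], [2,8], [3,4], [3,8], [4,5], [5,6], [8,9]
  2-simplices (2): [1,4,5], [1,5,6]

Hence C_0 ≅ Z^10, C_1 ≅ Z^13, C_2 ≅ Z^2.

∂_1: C_1 → C_0 sends each edge [p,q] (with p < q) to q − p. For instance
  ∂[1,6] = [6] − [1].
This gives a 10×13 integer matrix of rank 9; reducing to Smith normal form yields diagonal entries (1,1,1,1,1,1,1,1,1).

Boundary ∂_2: C_2 → C_1 sends each 2-simplex [p,q,r] to [q,r] − [p,r] + [p,q]. For instance
  ∂[1,4,5] = [4,5] − [1,5] + [1,4],
  ∂[1,5,6] = [5,6] − [1,6] + [1,5].
As a 13×2 matrix over Z this has rank 2, with invariant factors (1,1).

Reading off H_k = ker ∂_k / im ∂_{k+1}:

  H_2: rank ker ∂_2 − rank ∂_3 = (2 − 2) − 0 = 0, and there is no ∂_3, so H_2 = 0.

H_2 = 0.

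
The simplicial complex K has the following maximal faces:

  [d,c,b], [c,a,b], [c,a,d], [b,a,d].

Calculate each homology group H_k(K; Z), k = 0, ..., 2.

H_0 = Z,  H_1 = 0,  H_2 = Z.

We work with the vertex ordering a < b < c < d. The simplices of K, each written with vertices in increasing order, are:

  0-simplices (4): a, b, c, d
  1-simplices (6): ab, ac, ad, bc, bd, cd
  2-simplices (4): abc, abd, acd, bcd

giving chain groups C_0 ≅ Z^4, C_1 ≅ Z^6, C_2 ≅ Z^4.

The boundary map ∂_1: C_1 → C_0 is given by ∂[p,q] = [q] − [p].
The resulting 4×6 matrix has rank 3, and its Smith normal form has invariant factors (1,1,1).

∂_2: C_2 → C_1 sends each 2-simplex [p,q,r] to [q,r] − [p,r] + [p,q]. For instance
  ∂abd = bd − ad + ab,
  ∂bcd = cd − bd + bc.
This gives a 6×4 integer matrix of rank 3; reducing to Smith normal form yields diagonal entries (1,1,1).

Now H_k = ker ∂_k / im ∂_{k+1}, so:

  H_0: rank C_0 − rank ∂_1 = 4 − 3 = 1, and the invariant factors of ∂_1 are all 1, so H_0 = Z.
  H_1: rank ker ∂_1 − rank ∂_2 = (6 − 3) − 3 = 0, and the invariant factors of ∂_2 are all 1, so H_1 = 0.
  H_2: rank ker ∂_2 − rank ∂_3 = (4 − 3) − 0 = 1, and there is no ∂_3, so H_2 = Z.

As a check, the Euler characteristic is 4 − 6 + 4 = 2, which agrees with 1 − 0 + 1 = 2.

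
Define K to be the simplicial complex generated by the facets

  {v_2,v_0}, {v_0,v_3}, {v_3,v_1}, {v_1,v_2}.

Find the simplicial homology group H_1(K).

H_1 = Z.

Order the vertices as v_0 < v_1 < v_2 < v_3. Listing each simplex with vertices in this order, K has dimension 1 with simplices:

  0-simplices (4): [v_0], [v_1], [v_2], [v_3]
  1-simplices (4): [v_0,v_2], [v_0,v_3], [v_1,v_2], [v_1,v_3]

Hence C_0 ≅ Z^4, C_1 ≅ Z^4.

Boundary ∂_1: C_1 → C_0 is given by ∂[p,q] = [q] − [p]. For instance
  ∂[v_1,v_3] = [v_3] − [v_1].
The resulting 4×4 matrix has rank 3, and its Smith normal form has invariant factors (1,1,1).

Now H_k = ker ∂_k / im ∂_{k+1}, so:

  H_1: rank ker ∂_1 − rank ∂_2 = (4 − 3) − 0 = 1, and there is no ∂_2, so H_1 ≅ Z.

(K is a triangulation of the circle S^1.)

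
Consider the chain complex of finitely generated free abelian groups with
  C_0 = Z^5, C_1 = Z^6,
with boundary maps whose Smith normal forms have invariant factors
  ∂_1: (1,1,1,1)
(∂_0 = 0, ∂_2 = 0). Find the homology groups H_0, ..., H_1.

H_0: b_0 = 5 − 0 − 4 = 1; torsion from ∂_1 factors > 1: none. So H_0 = Z.
H_1: b_1 = 6 − 4 − 0 = 2; torsion from ∂_2 factors > 1: none. So H_1 = Z^2.

H_0 = Z,  H_1 = Z^2.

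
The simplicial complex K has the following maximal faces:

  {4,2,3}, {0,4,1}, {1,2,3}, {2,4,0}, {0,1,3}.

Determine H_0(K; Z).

K has 5 vertices, 10 edges, 5 triangles.
rank ∂_0 = 0, rank ∂_1 = 4 ⇒ b_0 = 5 − 0 − 4 = 1; all invariant factors of ∂_1 are 1 so no torsion. So H_0 = Z.

H_0 ≅ Z.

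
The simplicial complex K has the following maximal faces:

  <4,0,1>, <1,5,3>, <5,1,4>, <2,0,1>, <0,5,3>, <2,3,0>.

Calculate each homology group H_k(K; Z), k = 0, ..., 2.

Take the total order 0 < 1 < 2 < 3 < 4 < 5 on the vertex set. Then K (dimension 2) consists of the simplices:

  0-simplices (6): [0], [1], [2], [3], [4], [5]
  1-simplices (12): [0,1], [0,2], [0,3], [0,4], [0,5], [1,2], [1,3], [1,4], [1,5], [2,3], [3,5], [4,5]
  2-simplices (6): [0,1,2], [0,1,4], [0,2,3], [0,3,5], [1,3,5], [1,4,5]

so the chain groups are C_0 ≅ Z^6, C_1 ≅ Z^12, C_2 ≅ Z^6.

Boundary ∂_1: C_1 → C_0 maps an edge to its endpoints' difference, ∂[p,q] = q − p.
The 6×12 boundary matrix has rank 5 and Smith normal form diag(1,1,1,1,1).

Boundary ∂_2: C_2 → C_1 sends each 2-simplex [p,q,r] to [q,r] − [p,r] + [p,q]. For instance
  ∂[1,4,5] = [4,5] − [1,5] + [1,4],
  ∂[0,3,5] = [3,5] − [0,5] + [0,3].
As a 12×6 matrix over Z this has rank 6, with invariant factors (1,1,1,1,1,1).

Now H_k = ker ∂_k / im ∂_{k+1}, so:

  H_0: rank C_0 − rank ∂_1 = 6 − 5 = 1, and the invariant factors of ∂_1 are all 1, so H_0 ≅ Z.
  H_1: rank ker ∂_1 − rank ∂_2 = (12 − 5) − 6 = 1, and the invariant factors of ∂_2 are all 1, so H_1 ≅ Z.
  H_2: rank ker ∂_2 − rank ∂_3 = (6 − 6) − 0 = 0, and there is no ∂_3, so H_2 ≅ 0.

As a check, the Euler characteristic is 6 − 12 + 6 = 0, which agrees with 1 − 1 + 0 = 0.

H_0 = Z,  H_1 = Z,  H_2 = 0.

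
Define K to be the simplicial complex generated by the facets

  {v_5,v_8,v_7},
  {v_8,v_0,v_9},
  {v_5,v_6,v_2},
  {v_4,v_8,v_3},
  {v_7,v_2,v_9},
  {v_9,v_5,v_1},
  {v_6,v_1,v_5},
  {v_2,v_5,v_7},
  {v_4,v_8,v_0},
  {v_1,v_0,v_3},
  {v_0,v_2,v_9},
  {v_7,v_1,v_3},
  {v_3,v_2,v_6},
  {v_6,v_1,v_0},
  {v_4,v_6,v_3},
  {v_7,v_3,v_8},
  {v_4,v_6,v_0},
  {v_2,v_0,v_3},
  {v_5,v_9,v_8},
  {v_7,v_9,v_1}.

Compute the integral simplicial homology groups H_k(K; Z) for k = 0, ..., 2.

H_0 = Z,  H_1 = Z ⊕ Z/2,  H_2 = 0.

K has 10 vertices, 30 edges, 20 triangles.
rank ∂_0 = 0, rank ∂_1 = 9 ⇒ b_0 = 10 − 0 − 9 = 1; all invariant factors of ∂_1 are 1 so no torsion. So H_0 = Z.
rank ∂_1 = 9, rank ∂_2 = 20 ⇒ b_1 = 30 − 9 − 20 = 1; ∂_2 has invariant factor(s) [2] giving torsion. So H_1 = Z ⊕ Z/2.
rank ∂_2 = 20, rank ∂_3 = 0 ⇒ b_2 = 20 − 20 − 0 = 0. So H_2 = 0.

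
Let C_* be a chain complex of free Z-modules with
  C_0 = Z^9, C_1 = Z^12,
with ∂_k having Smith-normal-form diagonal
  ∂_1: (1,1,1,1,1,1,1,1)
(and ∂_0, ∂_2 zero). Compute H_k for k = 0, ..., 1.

H_0 = Z,  H_1 = Z^4.

H_0: b_0 = 9 − 0 − 8 = 1; torsion from ∂_1 factors > 1: none. So H_0 = Z.
H_1: b_1 = 12 − 8 − 0 = 4; torsion from ∂_2 factors > 1: none. So H_1 = Z^4.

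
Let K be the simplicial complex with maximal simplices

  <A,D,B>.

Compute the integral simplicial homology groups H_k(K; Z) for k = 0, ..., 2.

H_0 = Z,  H_1 = 0,  H_2 = 0.

Order the vertices as A < B < D. Listing each simplex with vertices in this order, K has dimension 2 with simplices:

  0-simplices (3): A, B, D
  1-simplices (3): AB, AD, BD
  2-simplices (1): ABD

so the chain groups are C_0 ≅ Z^3, C_1 ≅ Z^3, C_2 ≅ Z^1.

The boundary map ∂_1: C_1 → C_0 sends each edge [p,q] (with p < q) to q − p. For instance
  ∂AB = B − A.
The 3×3 boundary matrix has rank 2 and Smith normal form diag(1,1).

The boundary map ∂_2: C_2 → C_1 maps a triangle to the signed sum of its edges. For instance
  ∂ABD = BD − AD + AB.
This gives a 3×1 integer matrix of rank 1; reducing to Smith normal form yields diagonal entries (1).

Now H_k = ker ∂_k / im ∂_{k+1}, so:

  H_0: rank C_0 − rank ∂_1 = 3 − 2 = 1, and the invariant factors of ∂_1 are all 1, so H_0 = Z.
  H_1: rank ker ∂_1 − rank ∂_2 = (3 − 2) − 1 = 0, and the invariant factors of ∂_2 are all 1, so H_1 = 0.
  H_2: rank ker ∂_2 − rank ∂_3 = (1 − 1) − 0 = 0, and there is no ∂_3, so H_2 = 0.

(K is a triangulation of the 2-simplex.)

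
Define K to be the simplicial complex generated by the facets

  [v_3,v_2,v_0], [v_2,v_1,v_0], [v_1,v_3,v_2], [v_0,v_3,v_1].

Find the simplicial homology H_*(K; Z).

Fix the vertex order v_0 < v_1 < v_2 < v_3 and write every simplex with vertices in increasing order. Then dim K = 2 and the simplices of K are:

  0-simplices (4): [v_0], [v_1], [v_2], [v_3]
  1-simplices (6): [v_0,v_1], [v_0,v_2], [v_0,v_3], [v_1,v_2], [v_1,v_3], [v_2,v_3]
  2-simplices (4): [v_0,v_1,v_2], [v_0,v_1,v_3], [v_0,v_2,v_3], [v_1,v_2,v_3]

Hence C_0 ≅ Z^4, C_1 ≅ Z^6, C_2 ≅ Z^4.

The boundary map ∂_1: C_1 → C_0 sends each edge [p,q] (with p < q) to q − p. For instance
  ∂[v_1,v_2] = [v_2] − [v_1].
As a 4×6 matrix over Z this has rank 3, with invariant factors (1,1,1).

∂_2: C_2 → C_1 sends each 2-simplex [p,q,r] to [q,r] − [p,r] + [p,q]. For instance
  ∂[v_0,v_2,v_3] = [v_2,v_3] − [v_0,v_3] + [v_0,v_2],
  ∂[v_0,v_1,v_2] = [v_1,v_2] − [v_0,v_2] + [v_0,v_1].
The resulting 6×4 matrix has rank 3, and its Smith normal form has invariant factors (1,1,1).

Now H_k = ker ∂_k / im ∂_{k+1}, so:

  H_0: rank C_0 − rank ∂_1 = 4 − 3 = 1, and the invariant factors of ∂_1 are all 1, so H_0 ≅ Z.
  H_1: rank ker ∂_1 − rank ∂_2 = (6 − 3) − 3 = 0, and the invariant factors of ∂_2 are all 1, so H_1 ≅ 0.
  H_2: rank ker ∂_2 − rank ∂_3 = (4 − 3) − 0 = 1, and there is no ∂_3, so H_2 ≅ Z.

As a check, the Euler characteristic is 4 − 6 + 4 = 2, which agrees with 1 − 0 + 1 = 2.
(K is a triangulation of the 2-sphere S^2.)

H_0 ≅ Z,  H_1 = 0,  H_2 ≅ Z.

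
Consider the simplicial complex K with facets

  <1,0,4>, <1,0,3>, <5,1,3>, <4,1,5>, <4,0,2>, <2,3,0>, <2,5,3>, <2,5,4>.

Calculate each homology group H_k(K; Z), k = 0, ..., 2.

H_0 ≅ Z,  H_1 = 0,  H_2 ≅ Z.

Fix the vertex order 0 < 1 < 2 < 3 < 4 < 5 and write every simplex with vertices in increasing order. Then dim K = 2 and the simplices of K are:

  0-simplices (6): [0], [1], [2], [3], [4], [5]
  1-simplices (12): [0,1], [0,2], [0,3], [0,4], [1,3], [1,4], [1,5], [2,3], [2,4], [2,5], [3,5], [4,5]
  2-simplices (8): [0,1,3], [0,1,4], [0,2,3], [0,2,4], [1,3,5], [1,4,5], [2,3,5], [2,4,5]

giving chain groups C_0 ≅ Z^6, C_1 ≅ Z^12, C_2 ≅ Z^8.

∂_1: C_1 → C_0 sends each edge [p,q] (with p < q) to q − p. For instance
  ∂[0,4] = [4] − [0].
As a 6×12 matrix over Z this has rank 5, with invariant factors (1,1,1,1,1).

Boundary ∂_2: C_2 → C_1 sends each 2-simplex [p,q,r] to [q,r] − [p,r] + [p,q]. For instance
  ∂[0,1,3] = [1,3] − [0,3] + [0,1],
  ∂[1,4,5] = [4,5] − [1,5] + [1,4].
The resulting 12×8 matrix has rank 7, and its Smith normal form has invariant factors (1,1,1,1,1,1,1).

Reading off H_k = ker ∂_k / im ∂_{k+1}:

  H_0: rank C_0 − rank ∂_1 = 6 − 5 = 1, and the invariant factors of ∂_1 are all 1, so H_0 ≅ Z.
  H_1: rank ker ∂_1 − rank ∂_2 = (12 − 5) − 7 = 0, and the invariant factors of ∂_2 are all 1, so H_1 ≅ 0.
  H_2: rank ker ∂_2 − rank ∂_3 = (8 − 7) − 0 = 1, and there is no ∂_3, so H_2 ≅ Z.

As a check, the Euler characteristic is 6 − 12 + 8 = 2, which agrees with 1 − 0 + 1 = 2.
(K is a triangulation of the 2-sphere S^2.)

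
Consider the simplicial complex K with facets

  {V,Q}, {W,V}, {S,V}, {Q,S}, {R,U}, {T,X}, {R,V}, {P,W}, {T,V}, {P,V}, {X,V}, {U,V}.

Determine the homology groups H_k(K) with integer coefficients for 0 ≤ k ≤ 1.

H_0 ≅ Z,  H_1 ≅ Z^4.

Take the total order P < Q < R < S < T < U < V < W < X on the vertex set. Then K (dimension 1) consists of the simplices:

  0-simplices (9): P, Q, R, S, T, U, V, W, X
  1-simplices (12): PV, PW, QS, QV, RU, RV, SV, TV, TX, UV, VW, VX

so the chain groups are C_0 ≅ Z^9, C_1 ≅ Z^12.

∂_1: C_1 → C_0 sends each edge [p,q] (with p < q) to q − p.
As a 9×12 matrix over Z this has rank 8, with invariant factors (1,1,1,1,1,1,1,1).

From H_k ≅ ker(∂_k) / im(∂_{k+1}) we obtain:

  H_0: rank C_0 − rank ∂_1 = 9 − 8 = 1, and the invariant factors of ∂_1 are all 1, so H_0 = Z.
  H_1: rank ker ∂_1 − rank ∂_2 = (12 − 8) − 0 = 4, and there is no ∂_2, so H_1 = Z^4.

As a check, the Euler characteristic is 9 − 12 = -3, which agrees with 1 − 4 = -3.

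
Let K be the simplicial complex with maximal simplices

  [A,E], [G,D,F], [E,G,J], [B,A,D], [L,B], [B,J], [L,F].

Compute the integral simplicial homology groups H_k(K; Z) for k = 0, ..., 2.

H_0 ≅ Z,  H_1 ≅ Z^3,  H_2 = 0.

Order the vertices as A < B < D < E < F < G < J < L. Listing each simplex with vertices in this order, K has dimension 2 with simplices:

  0-simplices (8): A, B, D, E, F, G, J, L
  1-simplices (13): AB, AD, AE, BD, BJ, BL, DF, DG, EG, EJ, FG, FL, GJ
  2-simplices (3): ABD, DFG, EGJ

so the chain groups are C_0 ≅ Z^8, C_1 ≅ Z^13, C_2 ≅ Z^3.

∂_1: C_1 → C_0 is given by ∂[p,q] = [q] − [p].
As a 8×13 matrix over Z this has rank 7, with invariant factors (1,1,1,1,1,1,1).

∂_2: C_2 → C_1 sends each 2-simplex [p,q,r] to [q,r] − [p,r] + [p,q]. For instance
  ∂EGJ = GJ − EJ + EG,
  ∂DFG = FG − DG + DF.
The resulting 13×3 matrix has rank 3, and its Smith normal form has invariant factors (1,1,1).

From H_k ≅ ker(∂_k) / im(∂_{k+1}) we obtain:

  H_0: rank C_0 − rank ∂_1 = 8 − 7 = 1, and the invariant factors of ∂_1 are all 1, so H_0 = Z.
  H_1: rank ker ∂_1 − rank ∂_2 = (13 − 7) − 3 = 3, and the invariant factors of ∂_2 are all 1, so H_1 = Z^3.
  H_2: rank ker ∂_2 − rank ∂_3 = (3 − 3) − 0 = 0, and there is no ∂_3, so H_2 = 0.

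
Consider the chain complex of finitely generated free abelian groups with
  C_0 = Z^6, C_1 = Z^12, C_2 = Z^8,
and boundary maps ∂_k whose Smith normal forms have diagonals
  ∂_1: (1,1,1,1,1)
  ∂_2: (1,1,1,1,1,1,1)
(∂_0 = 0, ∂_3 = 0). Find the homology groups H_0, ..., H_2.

H_0 = Z,  H_1 = 0,  H_2 = Z.

H_0: b_0 = 6 − 0 − 5 = 1; torsion from ∂_1 factors > 1: none. So H_0 = Z.
H_1: b_1 = 12 − 5 − 7 = 0; torsion from ∂_2 factors > 1: none. So H_1 = 0.
H_2: b_2 = 8 − 7 − 0 = 1; torsion from ∂_3 factors > 1: none. So H_2 = Z.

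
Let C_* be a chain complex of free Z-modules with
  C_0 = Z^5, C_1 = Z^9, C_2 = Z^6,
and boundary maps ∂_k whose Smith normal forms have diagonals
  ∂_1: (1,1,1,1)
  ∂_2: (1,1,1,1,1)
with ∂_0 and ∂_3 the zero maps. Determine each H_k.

H_0 ≅ Z,  H_1 = 0,  H_2 ≅ Z.

H_0: b_0 = 5 − 0 − 4 = 1; torsion from ∂_1 factors > 1: none. So H_0 ≅ Z.
H_1: b_1 = 9 − 4 − 5 = 0; torsion from ∂_2 factors > 1: none. So H_1 ≅ 0.
H_2: b_2 = 6 − 5 − 0 = 1; torsion from ∂_3 factors > 1: none. So H_2 ≅ Z.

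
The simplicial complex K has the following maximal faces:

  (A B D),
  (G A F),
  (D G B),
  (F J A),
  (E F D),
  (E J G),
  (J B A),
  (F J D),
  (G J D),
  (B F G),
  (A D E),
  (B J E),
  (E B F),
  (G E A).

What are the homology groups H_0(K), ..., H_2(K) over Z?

Fix the vertex order A < B < D < E < F < G < J and write every simplex with vertices in increasing order. Then dim K = 2 and the simplices of K are:

  0-simplices (7): A, B, D, E, F, G, J
  1-simplices (21): AB, AD, AE, AF, AG, AJ, BD, BE, BF, BG, BJ, DE, DF, DG, DJ, EF, EG, EJ, FG, FJ, GJ
  2-simplices (14): ABD, ABJ, ADE, AEG, AFG, AFJ, BDG, BEF, BEJ, BFG, DEF, DFJ, DGJ, EGJ

Hence C_0 ≅ Z^7, C_1 ≅ Z^21, C_2 ≅ Z^14.

Boundary ∂_1: C_1 → C_0 sends each edge [p,q] (with p < q) to q − p.
As a 7×21 matrix over Z this has rank 6, with invariant factors (1,1,1,1,1,1).

Boundary ∂_2: C_2 → C_1 maps a triangle to the signed sum of its edges. For instance
  ∂BEJ = EJ − BJ + BE,
  ∂BDG = DG − BG + BD.
The resulting 21×14 matrix has rank 13, and its Smith normal form has invariant factors (1,1,1,1,1,1,1,1,1,1,1,1,1).

From H_k ≅ ker(∂_k) / im(∂_{k+1}) we obtain:

  H_0: rank C_0 − rank ∂_1 = 7 − 6 = 1, and the invariant factors of ∂_1 are all 1, so H_0 ≅ Z.
  H_1: rank ker ∂_1 − rank ∂_2 = (21 − 6) − 13 = 2, and the invariant factors of ∂_2 are all 1, so H_1 ≅ Z^2.
  H_2: rank ker ∂_2 − rank ∂_3 = (14 − 13) − 0 = 1, and there is no ∂_3, so H_2 ≅ Z.

H_0 = Z,  H_1 = Z^2,  H_2 = Z.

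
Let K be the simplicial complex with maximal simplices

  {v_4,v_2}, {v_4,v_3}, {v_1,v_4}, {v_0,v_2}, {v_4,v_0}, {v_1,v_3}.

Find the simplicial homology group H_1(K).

H_1 = Z^2.

We work with the vertex ordering v_0 < v_1 < v_2 < v_3 < v_4. The simplices of K, each written with vertices in increasing order, are:

  0-simplices (5): [v_0], [v_1], [v_2], [v_3], [v_4]
  1-simplices (6): [v_0,v_2], [v_0,v_4], [v_1,v_3], [v_1,v_4], [v_2,v_4], [v_3,v_4]

giving chain groups C_0 ≅ Z^5, C_1 ≅ Z^6.

∂_1: C_1 → C_0 is given by ∂[p,q] = [q] − [p]. For instance
  ∂[v_3,v_4] = [v_4] − [v_3].
The resulting 5×6 matrix has rank 4, and its Smith normal form has invariant factors (1,1,1,1).

Computing H_k = (kernel of ∂_k) / (image of ∂_{k+1}):

  H_1: rank ker ∂_1 − rank ∂_2 = (6 − 4) − 0 = 2, and there is no ∂_2, so H_1 ≅ Z^2.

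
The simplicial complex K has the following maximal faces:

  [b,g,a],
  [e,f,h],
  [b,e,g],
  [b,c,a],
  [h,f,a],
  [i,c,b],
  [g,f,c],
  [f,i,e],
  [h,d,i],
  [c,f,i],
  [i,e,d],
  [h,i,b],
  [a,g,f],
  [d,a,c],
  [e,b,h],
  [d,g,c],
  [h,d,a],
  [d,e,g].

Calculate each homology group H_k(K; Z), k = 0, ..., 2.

Order the vertices as a < b < c < d < e < f < g < h < i. Listing each simplex with vertices in this order, K has dimension 2 with simplices:

  0-simplices (9): a, b, c, d, e, f, g, h, i
  1-simplices (27): ab, ac, ad, af, ag, ah, bc, be, bg, bh, bi, cd, cf, cg, ci, de, dg, dh, di, ef, eg, eh, ei, fg, fh, fi, hi
  2-simplices (18): abc, abg, acd, adh, afg, afh, bci, beg, beh, bhi, cdg, cfg, cfi, deg, dei, dhi, efh, efi

Hence C_0 ≅ Z^9, C_1 ≅ Z^27, C_2 ≅ Z^18.

The boundary map ∂_1: C_1 → C_0 maps an edge to its endpoints' difference, ∂[p,q] = q − p.
This gives a 9×27 integer matrix of rank 8; reducing to Smith normal form yields diagonal entries (1,1,1,1,1,1,1,1).

∂_2: C_2 → C_1 acts by ∂[p,q,r] = [q,r] − [p,r] + [p,q]. For instance
  ∂efi = fi − ei + ef,
  ∂bhi = hi − bi + bh.
This gives a 27×18 integer matrix of rank 18; reducing to Smith normal form yields diagonal entries (1,1,1,1,1,1,1,1,1,1,1,1,1,1,1,1,1,2).

Reading off H_k = ker ∂_k / im ∂_{k+1}:

  H_0: rank C_0 − rank ∂_1 = 9 − 8 = 1, and the invariant factors of ∂_1 are all 1, so H_0 = Z.
  H_1: rank ker ∂_1 − rank ∂_2 = (27 − 8) − 18 = 1, and ∂_2 has invariant factor 2 > 1, so H_1 = Z × Z/2.
  H_2: rank ker ∂_2 − rank ∂_3 = (18 − 18) − 0 = 0, and there is no ∂_3, so H_2 = 0.

H_0 ≅ Z,  H_1 ≅ Z × Z/2,  H_2 = 0.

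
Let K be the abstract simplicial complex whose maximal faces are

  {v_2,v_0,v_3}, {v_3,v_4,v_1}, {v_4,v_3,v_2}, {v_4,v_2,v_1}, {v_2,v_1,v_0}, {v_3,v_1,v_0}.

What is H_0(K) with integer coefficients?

We work with the vertex ordering v_0 < v_1 < v_2 < v_3 < v_4. The simplices of K, each written with vertices in increasing order, are:

  0-simplices (5): [v_0], [v_1], [v_2], [v_3], [v_4]
  1-simplices (9): [v_0,v_1], [v_0,v_2], [v_0,v_3], [v_1,v_2], [v_1,v_3], [v_1,v_4], [v_2,v_3], [v_2,v_4], [v_3,v_4]
  2-simplices (6): [v_0,v_1,v_2], [v_0,v_1,v_3], [v_0,v_2,v_3], [v_1,v_2,v_4], [v_1,v_3,v_4], [v_2,v_3,v_4]

so the chain groups are C_0 ≅ Z^5, C_1 ≅ Z^9, C_2 ≅ Z^6.

∂_1: C_1 → C_0 is given by ∂[p,q] = [q] − [p].
The 5×9 boundary matrix has rank 4 and Smith normal form diag(1,1,1,1).

∂_2: C_2 → C_1 maps a triangle to the signed sum of its edges. For instance
  ∂[v_1,v_2,v_4] = [v_2,v_4] − [v_1,v_4] + [v_1,v_2],
  ∂[v_0,v_2,v_3] = [v_2,v_3] − [v_0,v_3] + [v_0,v_2].
As a 9×6 matrix over Z this has rank 5, with invariant factors (1,1,1,1,1).

Now H_k = ker ∂_k / im ∂_{k+1}, so:

  H_0: rank C_0 − rank ∂_1 = 5 − 4 = 1, and the invariant factors of ∂_1 are all 1, so H_0 ≅ Z.

H_0 = Z.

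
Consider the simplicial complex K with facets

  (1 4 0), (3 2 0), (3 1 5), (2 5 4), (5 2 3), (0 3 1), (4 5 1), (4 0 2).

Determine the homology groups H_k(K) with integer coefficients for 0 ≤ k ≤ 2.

Take the total order 0 < 1 < 2 < 3 < 4 < 5 on the vertex set. Then K (dimension 2) consists of the simplices:

  0-simplices (6): [0], [1], [2], [3], [4], [5]
  1-simplices (12): [0,1], [0,2], [0,3], [0,4], [1,3], [1,4], [1,5], [2,3], [2,4], [2,5], [3,5], [4,5]
  2-simplices (8): [0,1,3], [0,1,4], [0,2,3], [0,2,4], [1,3,5], [1,4,5], [2,3,5], [2,4,5]

Hence C_0 ≅ Z^6, C_1 ≅ Z^12, C_2 ≅ Z^8.

The boundary map ∂_1: C_1 → C_0 is given by ∂[p,q] = [q] − [p].
This gives a 6×12 integer matrix of rank 5; reducing to Smith normal form yields diagonal entries (1,1,1,1,1).

Boundary ∂_2: C_2 → C_1 sends each 2-simplex [p,q,r] to [q,r] − [p,r] + [p,q]. For instance
  ∂[0,1,3] = [1,3] − [0,3] + [0,1],
  ∂[2,3,5] = [3,5] − [2,5] + [2,3].
As a 12×8 matrix over Z this has rank 7, with invariant factors (1,1,1,1,1,1,1).

Reading off H_k = ker ∂_k / im ∂_{k+1}:

  H_0: rank C_0 − rank ∂_1 = 6 − 5 = 1, and the invariant factors of ∂_1 are all 1, so H_0 ≅ Z.
  H_1: rank ker ∂_1 − rank ∂_2 = (12 − 5) − 7 = 0, and the invariant factors of ∂_2 are all 1, so H_1 ≅ 0.
  H_2: rank ker ∂_2 − rank ∂_3 = (8 − 7) − 0 = 1, and there is no ∂_3, so H_2 ≅ Z.

(K is a triangulation of the 2-sphere S^2.)

H_0 ≅ Z,  H_1 = 0,  H_2 ≅ Z.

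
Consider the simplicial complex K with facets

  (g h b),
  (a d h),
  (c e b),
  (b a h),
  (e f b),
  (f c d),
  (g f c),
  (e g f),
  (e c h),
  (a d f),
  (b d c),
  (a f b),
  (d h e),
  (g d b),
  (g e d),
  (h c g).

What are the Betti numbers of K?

Fix the vertex order a < b < c < d < e < f < g < h and write every simplex with vertices in increasing order. Then dim K = 2 and the simplices of K are:

  0-simplices (8): a, b, c, d, e, f, g, h
  1-simplices (24): ab, ad, af, ah, bc, bd, be, bf, bg, bh, cd, ce, cf, cg, ch, de, df, dg, dh, ef, eg, eh, fg, gh
  2-simplices (16): abf, abh, adf, adh, bcd, bce, bdg, bef, bgh, cdf, ceh, cfg, cgh, deg, deh, efg

so the chain groups are C_0 ≅ Z^8, C_1 ≅ Z^24, C_2 ≅ Z^16.

∂_1: C_1 → C_0 is given by ∂[p,q] = [q] − [p]. For instance
  ∂ah = h − a.
The resulting 8×24 matrix has rank 7, and its Smith normal form has invariant factors (1,1,1,1,1,1,1).

Boundary ∂_2: C_2 → C_1 acts by ∂[p,q,r] = [q,r] − [p,r] + [p,q]. For instance
  ∂cfg = fg − cg + cf,
  ∂deg = eg − dg + de.
The 24×16 boundary matrix has rank 15 and Smith normal form diag(1,1,1,1,1,1,1,1,1,1,1,1,1,1,1).

Reading off H_k = ker ∂_k / im ∂_{k+1}:

  H_0: rank C_0 − rank ∂_1 = 8 − 7 = 1, and the invariant factors of ∂_1 are all 1, so H_0 = Z.
  H_1: rank ker ∂_1 − rank ∂_2 = (24 − 7) − 15 = 2, and the invariant factors of ∂_2 are all 1, so H_1 = Z^2.
  H_2: rank ker ∂_2 − rank ∂_3 = (16 − 15) − 0 = 1, and there is no ∂_3, so H_2 = Z.

Hence the Betti numbers are b_0 = 1, b_1 = 2, b_2 = 1.

b_0 = 1, b_1 = 2, b_2 = 1.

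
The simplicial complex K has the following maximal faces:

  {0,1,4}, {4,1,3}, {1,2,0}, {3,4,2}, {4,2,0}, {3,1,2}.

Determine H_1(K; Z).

H_1 ≅ 0.

Take the total order 0 < 1 < 2 < 3 < 4 on the vertex set. Then K (dimension 2) consists of the simplices:

  0-simplices (5): [0], [1], [2], [3], [4]
  1-simplices (9): [0,1], [0,2], [0,4], [1,2], [1,3], [1,4], [2,3], [2,4], [3,4]
  2-simplices (6): [0,1,2], [0,1,4], [0,2,4], [1,2,3], [1,3,4], [2,3,4]

so the chain groups are C_0 ≅ Z^5, C_1 ≅ Z^9, C_2 ≅ Z^6.

The boundary map ∂_1: C_1 → C_0 is given by ∂[p,q] = [q] − [p]. For instance
  ∂[1,2] = [2] − [1].
This gives a 5×9 integer matrix of rank 4; reducing to Smith normal form yields diagonal entries (1,1,1,1).

The boundary map ∂_2: C_2 → C_1 maps a triangle to the signed sum of its edges. For instance
  ∂[1,2,3] = [2,3] − [1,3] + [1,2],
  ∂[0,2,4] = [2,4] − [0,4] + [0,2].
As a 9×6 matrix over Z this has rank 5, with invariant factors (1,1,1,1,1).

From H_k ≅ ker(∂_k) / im(∂_{k+1}) we obtain:

  H_1: rank ker ∂_1 − rank ∂_2 = (9 − 4) − 5 = 0, and the invariant factors of ∂_2 are all 1, so H_1 ≅ 0.

(K is a triangulation of the 2-sphere S^2.)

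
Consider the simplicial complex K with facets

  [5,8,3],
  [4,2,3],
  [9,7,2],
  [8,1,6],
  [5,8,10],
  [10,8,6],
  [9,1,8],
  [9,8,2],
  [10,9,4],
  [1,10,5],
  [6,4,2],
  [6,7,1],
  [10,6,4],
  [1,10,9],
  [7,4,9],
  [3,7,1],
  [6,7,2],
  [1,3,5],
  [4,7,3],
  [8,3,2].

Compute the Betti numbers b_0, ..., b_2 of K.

We work with the vertex ordering 1 < 2 < 3 < 4 < 5 < 6 < 7 < 8 < 9 < 10. The simplices of K, each written with vertices in increasing order, are:

  0-simplices (10): [1], [2], [3], [4], [5], [6], [7], [8], [9], [10]
  1-simplices (30): (30 of them)
  2-simplices (20): (20 of them)

giving chain groups C_0 ≅ Z^10, C_1 ≅ Z^30, C_2 ≅ Z^20.

∂_1: C_1 → C_0 is given by ∂[p,q] = [q] − [p]. For instance
  ∂[1,3] = [3] − [1].
The 10×30 boundary matrix has rank 9 and Smith normal form diag(1,1,1,1,1,1,1,1,1).

Boundary ∂_2: C_2 → C_1 acts by ∂[p,q,r] = [q,r] − [p,r] + [p,q]. For instance
  ∂[3,4,7] = [4,7] − [3,7] + [3,4],
  ∂[2,6,7] = [6,7] − [2,7] + [2,6].
The resulting 30×20 matrix has rank 20, and its Smith normal form has invariant factors (1,1,1,1,1,1,1,1,1,1,1,1,1,1,1,1,1,1,1,2).

Reading off H_k = ker ∂_k / im ∂_{k+1}:

  H_0: rank C_0 − rank ∂_1 = 10 − 9 = 1, and the invariant factors of ∂_1 are all 1, so H_0 ≅ Z.
  H_1: rank ker ∂_1 − rank ∂_2 = (30 − 9) − 20 = 1, and ∂_2 has invariant factor 2 > 1, so H_1 ≅ Z ⊕ Z/2.
  H_2: rank ker ∂_2 − rank ∂_3 = (20 − 20) − 0 = 0, and there is no ∂_3, so H_2 ≅ 0.

(K is a triangulation of the Klein bottle.)

Hence the Betti numbers are b_0 = 1, b_1 = 1, b_2 = 0.

b_0 = 1, b_1 = 1, b_2 = 0.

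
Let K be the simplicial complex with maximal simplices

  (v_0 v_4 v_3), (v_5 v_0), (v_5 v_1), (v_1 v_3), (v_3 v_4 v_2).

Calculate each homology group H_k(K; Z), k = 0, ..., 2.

Order the vertices as v_0 < v_1 < v_2 < v_3 < v_4 < v_5. Listing each simplex with vertices in this order, K has dimension 2 with simplices:

  0-simplices (6): [v_0], [v_1], [v_2], [v_3], [v_4], [v_5]
  1-simplices (8): [v_0,v_3], [v_0,v_4], [v_0,v_5], [v_1,v_3], [v_1,v_5], [v_2,v_3], [v_2,v_4], [v_3,v_4]
  2-simplices (2): [v_0,v_3,v_4], [v_2,v_3,v_4]

giving chain groups C_0 ≅ Z^6, C_1 ≅ Z^8, C_2 ≅ Z^2.

Boundary ∂_1: C_1 → C_0 sends each edge [p,q] (with p < q) to q − p.
The resulting 6×8 matrix has rank 5, and its Smith normal form has invariant factors (1,1,1,1,1).

∂_2: C_2 → C_1 sends each 2-simplex [p,q,r] to [q,r] − [p,r] + [p,q]. For instance
  ∂[v_2,v_3,v_4] = [v_3,v_4] − [v_2,v_4] + [v_2,v_3],
  ∂[v_0,v_3,v_4] = [v_3,v_4] − [v_0,v_4] + [v_0,v_3].
The 8×2 boundary matrix has rank 2 and Smith normal form diag(1,1).

From H_k ≅ ker(∂_k) / im(∂_{k+1}) we obtain:

  H_0: rank C_0 − rank ∂_1 = 6 − 5 = 1, and the invariant factors of ∂_1 are all 1, so H_0 = Z.
  H_1: rank ker ∂_1 − rank ∂_2 = (8 − 5) − 2 = 1, and the invariant factors of ∂_2 are all 1, so H_1 = Z.
  H_2: rank ker ∂_2 − rank ∂_3 = (2 − 2) − 0 = 0, and there is no ∂_3, so H_2 = 0.

H_0 ≅ Z,  H_1 ≅ Z,  H_2 = 0.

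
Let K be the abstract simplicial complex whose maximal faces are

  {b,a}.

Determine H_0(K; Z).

Fix the vertex order a < b and write every simplex with vertices in increasing order. Then dim K = 1 and the simplices of K are:

  0-simplices (2): a, b
  1-simplices (1): ab

Hence C_0 ≅ Z^2, C_1 ≅ Z^1.

∂_1: C_1 → C_0 is given by ∂[p,q] = [q] − [p].
The 2×1 boundary matrix has rank 1 and Smith normal form diag(1).

Now H_k = ker ∂_k / im ∂_{k+1}, so:

  H_0: rank C_0 − rank ∂_1 = 2 − 1 = 1, and the invariant factors of ∂_1 are all 1, so H_0 ≅ Z.

H_0 ≅ Z.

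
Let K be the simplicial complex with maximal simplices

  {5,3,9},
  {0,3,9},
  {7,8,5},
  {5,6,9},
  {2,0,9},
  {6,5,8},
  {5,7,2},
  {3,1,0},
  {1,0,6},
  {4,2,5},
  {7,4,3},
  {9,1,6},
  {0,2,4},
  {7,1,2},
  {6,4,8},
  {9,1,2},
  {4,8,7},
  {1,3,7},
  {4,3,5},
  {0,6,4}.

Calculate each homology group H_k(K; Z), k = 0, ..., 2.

Order the vertices as 0 < 1 < 2 < 3 < 4 < 5 < 6 < 7 < 8 < 9. Listing each simplex with vertices in this order, K has dimension 2 with simplices:

  0-simplices (10): [0], [1], [2], [3], [4], [5], [6], [7], [8], [9]
  1-simplices (30): (30 of them)
  2-simplices (20): (20 of them)

Hence C_0 ≅ Z^10, C_1 ≅ Z^30, C_2 ≅ Z^20.

The boundary map ∂_1: C_1 → C_0 maps an edge to its endpoints' difference, ∂[p,q] = q − p.
As a 10×30 matrix over Z this has rank 9, with invariant factors (1,1,1,1,1,1,1,1,1).

∂_2: C_2 → C_1 maps a triangle to the signed sum of its edges. For instance
  ∂[3,4,5] = [4,5] − [3,5] + [3,4],
  ∂[1,6,9] = [6,9] − [1,9] + [1,6].
As a 30×20 matrix over Z this has rank 20, with invariant factors (1,1,1,1,1,1,1,1,1,1,1,1,1,1,1,1,1,1,1,2).

Reading off H_k = ker ∂_k / im ∂_{k+1}:

  H_0: rank C_0 − rank ∂_1 = 10 − 9 = 1, and the invariant factors of ∂_1 are all 1, so H_0 ≅ Z.
  H_1: rank ker ∂_1 − rank ∂_2 = (30 − 9) − 20 = 1, and ∂_2 has invariant factor 2 > 1, so H_1 ≅ Z × Z/2.
  H_2: rank ker ∂_2 − rank ∂_3 = (20 − 20) − 0 = 0, and there is no ∂_3, so H_2 ≅ 0.

As a check, the Euler characteristic is 10 − 30 + 20 = 0, which agrees with 1 − 1 + 0 = 0.

H_0 ≅ Z,  H_1 ≅ Z × Z/2,  H_2 = 0.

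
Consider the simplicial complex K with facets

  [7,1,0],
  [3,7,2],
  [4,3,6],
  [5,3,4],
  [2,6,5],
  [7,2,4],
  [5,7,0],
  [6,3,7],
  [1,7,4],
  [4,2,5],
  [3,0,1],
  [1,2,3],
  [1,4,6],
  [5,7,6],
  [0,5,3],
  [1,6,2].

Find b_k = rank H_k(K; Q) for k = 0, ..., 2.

Order the vertices as 0 < 1 < 2 < 3 < 4 < 5 < 6 < 7. Listing each simplex with vertices in this order, K has dimension 2 with simplices:

  0-simplices (8): [0], [1], [2], [3], [4], [5], [6], [7]
  1-simplices (24): (24 of them)
  2-simplices (16): [0,1,3], [0,1,7], [0,3,5], [0,5,7], [1,2,3], [1,2,6], [1,4,6], [1,4,7], [2,3,7], [2,4,5], [2,4,7], [2,5,6], [3,4,5], [3,4,6], [3,6,7], [5,6,7]

Hence C_0 ≅ Z^8, C_1 ≅ Z^24, C_2 ≅ Z^16.

Boundary ∂_1: C_1 → C_0 is given by ∂[p,q] = [q] − [p].
The resulting 8×24 matrix has rank 7, and its Smith normal form has invariant factors (1,1,1,1,1,1,1).

Boundary ∂_2: C_2 → C_1 maps a triangle to the signed sum of its edges. For instance
  ∂[2,4,5] = [4,5] − [2,5] + [2,4],
  ∂[2,5,6] = [5,6] − [2,6] + [2,5].
The 24×16 boundary matrix has rank 15 and Smith normal form diag(1,1,1,1,1,1,1,1,1,1,1,1,1,1,1).

From H_k ≅ ker(∂_k) / im(∂_{k+1}) we obtain:

  H_0: rank C_0 − rank ∂_1 = 8 − 7 = 1, and the invariant factors of ∂_1 are all 1, so H_0 ≅ Z.
  H_1: rank ker ∂_1 − rank ∂_2 = (24 − 7) − 15 = 2, and the invariant factors of ∂_2 are all 1, so H_1 ≅ Z^2.
  H_2: rank ker ∂_2 − rank ∂_3 = (16 − 15) − 0 = 1, and there is no ∂_3, so H_2 ≅ Z.

Hence the Betti numbers are b_0 = 1, b_1 = 2, b_2 = 1.

b_0 = 1, b_1 = 2, b_2 = 1.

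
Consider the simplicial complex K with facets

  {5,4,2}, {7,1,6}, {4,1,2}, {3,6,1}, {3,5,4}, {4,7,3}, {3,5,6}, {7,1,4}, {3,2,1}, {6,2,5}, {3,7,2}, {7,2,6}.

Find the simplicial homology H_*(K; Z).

K has 7 vertices, 18 edges, 12 triangles.
rank ∂_0 = 0, rank ∂_1 = 6 ⇒ b_0 = 7 − 0 − 6 = 1; all invariant factors of ∂_1 are 1 so no torsion. So H_0 = Z.
rank ∂_1 = 6, rank ∂_2 = 12 ⇒ b_1 = 18 − 6 − 12 = 0; ∂_2 has invariant factor(s) [2] giving torsion. So H_1 = Z/2.
rank ∂_2 = 12, rank ∂_3 = 0 ⇒ b_2 = 12 − 12 − 0 = 0. So H_2 = 0.

H_0 = Z,  H_1 = Z/2,  H_2 = 0.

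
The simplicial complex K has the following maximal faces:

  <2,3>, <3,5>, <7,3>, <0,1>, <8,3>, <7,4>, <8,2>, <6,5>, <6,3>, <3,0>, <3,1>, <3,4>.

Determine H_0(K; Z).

H_0 ≅ Z.

Fix the vertex order 0 < 1 < 2 < 3 < 4 < 5 < 6 < 7 < 8 and write every simplex with vertices in increasing order. Then dim K = 1 and the simplices of K are:

  0-simplices (9): [0], [1], [2], [3], [4], [5], [6], [7], [8]
  1-simplices (12): [0,1], [0,3], [1,3], [2,3], [2,8], [3,4], [3,5], [3,6], [3,7], [3,8], [4,7], [5,6]

giving chain groups C_0 ≅ Z^9, C_1 ≅ Z^12.

The boundary map ∂_1: C_1 → C_0 sends each edge [p,q] (with p < q) to q − p. For instance
  ∂[0,3] = [3] − [0].
The 9×12 boundary matrix has rank 8 and Smith normal form diag(1,1,1,1,1,1,1,1).

Computing H_k = (kernel of ∂_k) / (image of ∂_{k+1}):

  H_0: rank C_0 − rank ∂_1 = 9 − 8 = 1, and the invariant factors of ∂_1 are all 1, so H_0 = Z.

(K is a triangulation of a wedge of 4 circles.)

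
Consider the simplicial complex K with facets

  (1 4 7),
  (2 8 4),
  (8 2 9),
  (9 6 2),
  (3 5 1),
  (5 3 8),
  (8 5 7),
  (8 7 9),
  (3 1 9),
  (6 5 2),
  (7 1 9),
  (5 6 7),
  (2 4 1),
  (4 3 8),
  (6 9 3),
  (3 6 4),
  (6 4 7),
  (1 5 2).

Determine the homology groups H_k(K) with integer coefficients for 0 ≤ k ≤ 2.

K has 9 vertices, 27 edges, 18 triangles.
rank ∂_0 = 0, rank ∂_1 = 8 ⇒ b_0 = 9 − 0 − 8 = 1; all invariant factors of ∂_1 are 1 so no torsion. So H_0 = Z.
rank ∂_1 = 8, rank ∂_2 = 17 ⇒ b_1 = 27 − 8 − 17 = 2; all invariant factors of ∂_2 are 1 so no torsion. So H_1 = Z^2.
rank ∂_2 = 17, rank ∂_3 = 0 ⇒ b_2 = 18 − 17 − 0 = 1. So H_2 = Z.

H_0 ≅ Z,  H_1 ≅ Z^2,  H_2 ≅ Z.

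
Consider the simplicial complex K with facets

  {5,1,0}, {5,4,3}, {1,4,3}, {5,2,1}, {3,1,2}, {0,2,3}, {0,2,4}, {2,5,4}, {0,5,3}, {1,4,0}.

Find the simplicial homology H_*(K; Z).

K has 6 vertices, 15 edges, 10 triangles.
rank ∂_0 = 0, rank ∂_1 = 5 ⇒ b_0 = 6 − 0 − 5 = 1; all invariant factors of ∂_1 are 1 so no torsion. So H_0 = Z.
rank ∂_1 = 5, rank ∂_2 = 10 ⇒ b_1 = 15 − 5 − 10 = 0; ∂_2 has invariant factor(s) [2] giving torsion. So H_1 = Z/2.
rank ∂_2 = 10, rank ∂_3 = 0 ⇒ b_2 = 10 − 10 − 0 = 0. So H_2 = 0.

H_0 ≅ Z,  H_1 ≅ Z/2,  H_2 = 0.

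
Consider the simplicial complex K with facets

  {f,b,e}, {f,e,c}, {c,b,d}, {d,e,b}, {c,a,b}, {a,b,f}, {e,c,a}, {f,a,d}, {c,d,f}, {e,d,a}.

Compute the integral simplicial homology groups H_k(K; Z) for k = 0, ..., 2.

K has 6 vertices, 15 edges, 10 triangles.
rank ∂_0 = 0, rank ∂_1 = 5 ⇒ b_0 = 6 − 0 − 5 = 1; all invariant factors of ∂_1 are 1 so no torsion. So H_0 ≅ Z.
rank ∂_1 = 5, rank ∂_2 = 10 ⇒ b_1 = 15 − 5 − 10 = 0; ∂_2 has invariant factor(s) [2] giving torsion. So H_1 ≅ Z/2.
rank ∂_2 = 10, rank ∂_3 = 0 ⇒ b_2 = 10 − 10 − 0 = 0. So H_2 ≅ 0.

H_0 ≅ Z,  H_1 ≅ Z/2,  H_2 = 0.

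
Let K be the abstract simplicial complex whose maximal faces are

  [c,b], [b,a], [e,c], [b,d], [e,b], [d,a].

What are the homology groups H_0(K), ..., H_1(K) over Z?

We work with the vertex ordering a < b < c < d < e. The simplices of K, each written with vertices in increasing order, are:

  0-simplices (5): a, b, c, d, e
  1-simplices (6): ab, ad, bc, bd, be, ce

Hence C_0 ≅ Z^5, C_1 ≅ Z^6.

∂_1: C_1 → C_0 is given by ∂[p,q] = [q] − [p].
The 5×6 boundary matrix has rank 4 and Smith normal form diag(1,1,1,1).

Reading off H_k = ker ∂_k / im ∂_{k+1}:

  H_0: rank C_0 − rank ∂_1 = 5 − 4 = 1, and the invariant factors of ∂_1 are all 1, so H_0 = Z.
  H_1: rank ker ∂_1 − rank ∂_2 = (6 − 4) − 0 = 2, and there is no ∂_2, so H_1 = Z^2.

As a check, the Euler characteristic is 5 − 6 = -1, which agrees with 1 − 2 = -1.

H_0 = Z,  H_1 = Z^2.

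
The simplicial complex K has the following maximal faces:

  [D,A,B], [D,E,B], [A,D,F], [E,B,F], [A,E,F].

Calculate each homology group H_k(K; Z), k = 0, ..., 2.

Take the total order A < B < D < E < F on the vertex set. Then K (dimension 2) consists of the simplices:

  0-simplices (5): A, B, D, E, F
  1-simplices (10): AB, AD, AE, AF, BD, BE, BF, DE, DF, EF
  2-simplices (5): ABD, ADF, AEF, BDE, BEF

Hence C_0 ≅ Z^5, C_1 ≅ Z^10, C_2 ≅ Z^5.

∂_1: C_1 → C_0 sends each edge [p,q] (with p < q) to q − p. For instance
  ∂AF = F − A.
This gives a 5×10 integer matrix of rank 4; reducing to Smith normal form yields diagonal entries (1,1,1,1).

∂_2: C_2 → C_1 sends each 2-simplex [p,q,r] to [q,r] − [p,r] + [p,q]. For instance
  ∂AEF = EF − AF + AE,
  ∂ABD = BD − AD + AB.
As a 10×5 matrix over Z this has rank 5, with invariant factors (1,1,1,1,1).

Reading off H_k = ker ∂_k / im ∂_{k+1}:

  H_0: rank C_0 − rank ∂_1 = 5 − 4 = 1, and the invariant factors of ∂_1 are all 1, so H_0 = Z.
  H_1: rank ker ∂_1 − rank ∂_2 = (10 − 4) − 5 = 1, and the invariant factors of ∂_2 are all 1, so H_1 = Z.
  H_2: rank ker ∂_2 − rank ∂_3 = (5 − 5) − 0 = 0, and there is no ∂_3, so H_2 = 0.

As a check, the Euler characteristic is 5 − 10 + 5 = 0, which agrees with 1 − 1 + 0 = 0.

H_0 ≅ Z,  H_1 ≅ Z,  H_2 = 0.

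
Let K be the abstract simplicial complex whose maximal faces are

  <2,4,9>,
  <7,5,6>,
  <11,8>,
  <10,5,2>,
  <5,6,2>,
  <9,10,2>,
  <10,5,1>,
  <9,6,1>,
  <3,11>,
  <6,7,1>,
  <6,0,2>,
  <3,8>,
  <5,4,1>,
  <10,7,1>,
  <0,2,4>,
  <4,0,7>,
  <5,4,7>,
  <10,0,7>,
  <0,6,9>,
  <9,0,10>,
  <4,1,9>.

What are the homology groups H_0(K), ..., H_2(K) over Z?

K has 12 vertices, 30 edges, 18 triangles.
rank ∂_0 = 0, rank ∂_1 = 10 ⇒ b_0 = 12 − 0 − 10 = 2; all invariant factors of ∂_1 are 1 so no torsion. So H_0 = Z^2.
rank ∂_1 = 10, rank ∂_2 = 18 ⇒ b_1 = 30 − 10 − 18 = 2; ∂_2 has invariant factor(s) [2] giving torsion. So H_1 = Z^2 ⊕ Z/2.
rank ∂_2 = 18, rank ∂_3 = 0 ⇒ b_2 = 18 − 18 − 0 = 0. So H_2 = 0.

H_0 = Z^2,  H_1 = Z^2 ⊕ Z/2,  H_2 = 0.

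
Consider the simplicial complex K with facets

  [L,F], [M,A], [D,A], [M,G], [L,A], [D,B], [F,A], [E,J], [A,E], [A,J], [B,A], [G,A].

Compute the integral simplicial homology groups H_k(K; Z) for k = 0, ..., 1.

H_0 = Z,  H_1 = Z^4.

Take the total order A < B < D < E < F < G < J < L < M on the vertex set. Then K (dimension 1) consists of the simplices:

  0-simplices (9): A, B, D, E, F, G, J, L, M
  1-simplices (12): AB, AD, AE, AF, AG, AJ, AL, AM, BD, EJ, FL, GM

so the chain groups are C_0 ≅ Z^9, C_1 ≅ Z^12.

Boundary ∂_1: C_1 → C_0 sends each edge [p,q] (with p < q) to q − p. For instance
  ∂AB = B − A.
The 9×12 boundary matrix has rank 8 and Smith normal form diag(1,1,1,1,1,1,1,1).

Now H_k = ker ∂_k / im ∂_{k+1}, so:

  H_0: rank C_0 − rank ∂_1 = 9 − 8 = 1, and the invariant factors of ∂_1 are all 1, so H_0 ≅ Z.
  H_1: rank ker ∂_1 − rank ∂_2 = (12 − 8) − 0 = 4, and there is no ∂_2, so H_1 ≅ Z^4.

As a check, the Euler characteristic is 9 − 12 = -3, which agrees with 1 − 4 = -3.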